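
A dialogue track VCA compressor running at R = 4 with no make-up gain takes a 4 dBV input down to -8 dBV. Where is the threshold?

Input is 16 dB above T (since output overshoot × R = input overshoot: (-8 − T)·4 = 4 − T gives T = -12 dBV).
Check: -12 + (4 − (-12))/4 = -12 + 4 = -8 dBV. ✓

-12 dBV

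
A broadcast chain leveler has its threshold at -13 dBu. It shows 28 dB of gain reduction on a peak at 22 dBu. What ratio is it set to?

5:1

Input overshoot = 22 − (-13) = 35 dB.
Output overshoot = 35 − 28 = 7 dB.
Ratio = input overshoot / output overshoot = 35 / 7 = 5.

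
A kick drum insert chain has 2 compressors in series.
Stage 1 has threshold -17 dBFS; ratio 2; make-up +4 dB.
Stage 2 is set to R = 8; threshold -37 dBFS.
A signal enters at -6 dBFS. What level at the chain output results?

-33.3125 dBFS

Stage 1: -6 dBFS is 11 dB over -17 dBFS; at 2:1 that becomes 5.5 dB over, giving -11.5 dBFS; +4 dB make-up → -7.5 dBFS.
Stage 2: 29.5 dB above -37 dBFS, reduced 8:1 to 3.6875 dB above → -33.3125 dBFS.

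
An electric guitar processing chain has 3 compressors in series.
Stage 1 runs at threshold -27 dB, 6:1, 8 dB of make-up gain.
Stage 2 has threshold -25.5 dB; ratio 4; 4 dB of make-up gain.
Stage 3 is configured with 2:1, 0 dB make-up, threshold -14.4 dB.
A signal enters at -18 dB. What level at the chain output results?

-19.5 dB

Stage 1: -18 dB is 9 dB over -27 dB; at 6:1 that becomes 1.5 dB over, giving -25.5 dB; +8 dB make-up → -17.5 dB.
Stage 2: overshoot 8 dB → 8/4 = 2 dB → -23.5 dB; +4 dB make-up → -19.5 dB.
Stage 3: -19.5 dB is at or below the -14.4 dB threshold — no compression; output -19.5 dB.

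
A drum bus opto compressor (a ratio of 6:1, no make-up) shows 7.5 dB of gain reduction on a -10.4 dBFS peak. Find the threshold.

-19.4 dBFS

Gain reduction = -10.4 − (-17.9) = 7.5 dB; output overshoot = GR / (R − 1) = 7.5 / 5 = 1.5 dB.
Threshold = output − output overshoot = -17.9 − 1.5 = -19.4 dBFS.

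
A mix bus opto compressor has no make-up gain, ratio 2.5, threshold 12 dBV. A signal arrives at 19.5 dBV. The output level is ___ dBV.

15 dBV

19.5 dBV sits 7.5 dB over threshold.
At 2.5:1 the overshoot is divided by 2.5, leaving 3 dB above threshold.
Output = 12 + 3 = 15 dBV.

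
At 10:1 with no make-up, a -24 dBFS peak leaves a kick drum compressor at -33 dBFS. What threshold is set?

-34 dBFS

Let T be the threshold. Output overshoot = (input overshoot)/R, so -33 − T = (-24 − T)/10.
10·(-33 − T) = -24 − T → 9·T = -330 − (-24) = -306.
T = -306/9 = -34 dBFS.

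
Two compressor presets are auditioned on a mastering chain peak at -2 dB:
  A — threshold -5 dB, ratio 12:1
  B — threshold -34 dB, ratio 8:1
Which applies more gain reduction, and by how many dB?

A: GR = 3 − 3/12 = 2.75 dB.
B: GR = 32 − 32/8 = 28 dB.
B applies 25.25 dB more gain reduction.

B, by 25.25 dB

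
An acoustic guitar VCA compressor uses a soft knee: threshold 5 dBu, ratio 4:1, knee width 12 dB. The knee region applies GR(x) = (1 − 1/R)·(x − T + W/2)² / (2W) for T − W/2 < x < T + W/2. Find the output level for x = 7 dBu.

x − T + W/2 = 7 − 5 + 6 = 8.
GR = (1 − 1/4) × 8² / 24 = 0.75 × 64 / 24 = 2 dB.
Output = 7 − 2 = 5 dBu.

5 dBu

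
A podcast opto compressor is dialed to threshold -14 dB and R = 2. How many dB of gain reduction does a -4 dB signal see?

The signal is 10 dB above threshold.
After 2:1 compression the overshoot becomes 10/2 = 5 dB.
GR = overshoot in − overshoot out = 10 − 5 = 5 dB.

5 dB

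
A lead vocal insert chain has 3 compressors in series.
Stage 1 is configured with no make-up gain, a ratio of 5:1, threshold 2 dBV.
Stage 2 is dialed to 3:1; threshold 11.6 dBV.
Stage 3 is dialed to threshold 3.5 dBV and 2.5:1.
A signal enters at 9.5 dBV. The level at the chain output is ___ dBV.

3.5 dBV

Stage 1: 7.5 dB above 2 dBV, reduced 5:1 to 1.5 dB above → 3.5 dBV.
Stage 2: 3.5 dBV is at or below the 11.6 dBV threshold — no compression; output 3.5 dBV.
Stage 3: below threshold (3.5 ≤ 3.5); passes unchanged; output 3.5 dBV.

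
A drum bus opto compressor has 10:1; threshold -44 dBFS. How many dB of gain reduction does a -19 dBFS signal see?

-19 dBFS exceeds the threshold by 25 dB.
A 10:1 ratio leaves 2.5 dB of that excess.
Gain reduction = 25 − 2.5 = 22.5 dB.

22.5 dB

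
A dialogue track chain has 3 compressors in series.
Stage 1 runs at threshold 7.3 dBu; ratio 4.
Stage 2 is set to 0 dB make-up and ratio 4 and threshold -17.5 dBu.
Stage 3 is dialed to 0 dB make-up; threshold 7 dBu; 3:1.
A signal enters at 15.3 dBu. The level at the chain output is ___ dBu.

Stage 1: 8 dB above 7.3 dBu, reduced 4:1 to 2 dB above → 9.3 dBu.
Stage 2: 26.8 dB above -17.5 dBu, reduced 4:1 to 6.7 dB above → -10.8 dBu.
Stage 3: -10.8 dBu ≤ 7 dBu, so stage 3 doesn't engage; output -10.8 dBu.

-10.8 dBu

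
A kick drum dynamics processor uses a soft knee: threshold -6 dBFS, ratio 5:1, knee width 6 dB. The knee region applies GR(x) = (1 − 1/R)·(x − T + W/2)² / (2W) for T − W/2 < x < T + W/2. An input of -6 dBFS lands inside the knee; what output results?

-6.6 dBFS

x − T + W/2 = -6 − (-6) + 3 = 3.
GR = (1 − 1/5) × 3² / 12 = 0.8 × 9 / 12 = 0.6 dB.
Output = -6 − 0.6 = -6.6 dBFS.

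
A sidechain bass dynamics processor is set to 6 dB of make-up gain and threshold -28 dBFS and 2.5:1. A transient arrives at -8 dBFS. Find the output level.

-14 dBFS

The input is 20 dB above the -28 dBFS threshold.
The 20 dB excess becomes 8 dB after 2.5:1 reduction.
Output = -28 + 8 = -20 dBFS; make-up adds 6 dB, giving -14 dBFS.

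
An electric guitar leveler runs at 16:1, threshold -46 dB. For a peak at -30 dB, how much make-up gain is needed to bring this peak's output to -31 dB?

14 dB

Without make-up, output = threshold + overshoot/16 = -46 + 1 = -45 dB.
Gap to target: 14 dB.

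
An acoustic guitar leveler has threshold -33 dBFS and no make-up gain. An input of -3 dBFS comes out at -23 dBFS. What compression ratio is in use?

Input overshoot = -3 − (-33) = 30 dB; output overshoot = -23 − (-33) = 10 dB.
Ratio = 30 / 10 = 3.

3:1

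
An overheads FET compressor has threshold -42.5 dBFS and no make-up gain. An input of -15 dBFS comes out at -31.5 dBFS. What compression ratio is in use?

2.5:1

Input overshoot = -15 − (-42.5) = 27.5 dB; output overshoot = -31.5 − (-42.5) = 11 dB.
Ratio = 27.5 / 11 = 2.5.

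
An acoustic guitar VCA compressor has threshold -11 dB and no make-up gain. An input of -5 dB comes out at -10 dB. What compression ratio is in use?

6:1

Input overshoot = -5 − (-11) = 6 dB; output overshoot = -10 − (-11) = 1 dB.
Ratio = 6 / 1 = 6.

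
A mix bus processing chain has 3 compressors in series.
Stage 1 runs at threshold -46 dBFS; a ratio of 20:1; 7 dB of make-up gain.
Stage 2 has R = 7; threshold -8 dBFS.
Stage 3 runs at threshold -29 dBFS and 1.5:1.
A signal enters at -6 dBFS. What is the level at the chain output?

-37 dBFS

Stage 1: overshoot 40 dB → 40/20 = 2 dB → -44 dBFS; +7 dB make-up → -37 dBFS.
Stage 2: -37 dBFS ≤ -8 dBFS, so stage 2 doesn't engage; output -37 dBFS.
Stage 3: below threshold (-37 ≤ -29); passes unchanged; output -37 dBFS.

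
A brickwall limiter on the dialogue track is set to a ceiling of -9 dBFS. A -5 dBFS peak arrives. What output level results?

-9 dBFS

At ∞:1, everything above -9 dBFS is held at the ceiling.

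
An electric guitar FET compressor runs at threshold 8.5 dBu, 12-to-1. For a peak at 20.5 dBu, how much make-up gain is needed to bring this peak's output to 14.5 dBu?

Without make-up, output = threshold + overshoot/12 = 8.5 + 1 = 9.5 dBu.
Gap to target: 5 dB.

5 dB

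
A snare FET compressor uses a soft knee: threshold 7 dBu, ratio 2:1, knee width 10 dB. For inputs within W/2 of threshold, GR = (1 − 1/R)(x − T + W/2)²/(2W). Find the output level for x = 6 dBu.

5.6 dBu

x − T + W/2 = 6 − 7 + 5 = 4.
GR = (1 − 1/2) × 4² / 20 = 0.5 × 16 / 20 = 0.4 dB.
Output = 6 − 0.4 = 5.6 dBu.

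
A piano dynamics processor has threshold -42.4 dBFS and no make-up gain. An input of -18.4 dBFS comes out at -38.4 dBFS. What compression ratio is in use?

6:1

Input overshoot = -18.4 − (-42.4) = 24 dB; output overshoot = -38.4 − (-42.4) = 4 dB.
Ratio = 24 / 4 = 6.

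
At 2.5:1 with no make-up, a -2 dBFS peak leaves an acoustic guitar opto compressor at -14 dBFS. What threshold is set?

-22 dBFS

Gain reduction = -2 − (-14) = 12 dB; output overshoot = GR / (R − 1) = 12 / 1.5 = 8 dB.
Threshold = output − output overshoot = -14 − 8 = -22 dBFS.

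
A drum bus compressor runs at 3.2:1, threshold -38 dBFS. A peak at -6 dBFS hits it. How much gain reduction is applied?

-6 dBFS exceeds the threshold by 32 dB.
After 3.2:1 compression the overshoot becomes 32/3.2 = 10 dB.
So the signal is attenuated by 32 − 10 = 22 dB.

22 dB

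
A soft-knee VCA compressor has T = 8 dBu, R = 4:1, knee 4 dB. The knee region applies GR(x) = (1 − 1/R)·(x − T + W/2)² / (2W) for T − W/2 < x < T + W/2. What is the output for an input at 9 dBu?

8.15625 dBu

x − T + W/2 = 9 − 8 + 2 = 3.
GR = (1 − 1/4) × 3² / 8 = 0.75 × 9 / 8 = 0.84375 dB.
Output = 9 − 0.84375 = 8.15625 dBu.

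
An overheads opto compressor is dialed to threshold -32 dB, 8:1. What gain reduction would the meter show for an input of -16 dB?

14 dB

-16 dB exceeds the threshold by 16 dB.
A 8:1 ratio leaves 2 dB of that excess.
GR = overshoot in − overshoot out = 16 − 2 = 14 dB.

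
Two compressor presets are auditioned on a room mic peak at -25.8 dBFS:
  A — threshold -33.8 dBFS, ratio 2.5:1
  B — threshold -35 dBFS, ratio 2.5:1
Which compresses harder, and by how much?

B, by 0.72 dB

A: 8 dB over, compressed to 3.2 dB over, so 4.8 dB of GR.
B: 9.2 dB over, compressed to 3.68 dB over, so 5.52 dB of GR.
B reduces 0.72 dB more.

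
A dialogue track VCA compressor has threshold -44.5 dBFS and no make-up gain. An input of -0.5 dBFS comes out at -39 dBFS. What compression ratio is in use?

Input overshoot = -0.5 − (-44.5) = 44 dB; output overshoot = -39 − (-44.5) = 5.5 dB.
Ratio = 44 / 5.5 = 8.

8:1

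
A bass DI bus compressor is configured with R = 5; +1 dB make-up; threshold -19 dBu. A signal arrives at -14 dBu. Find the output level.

The input is 5 dB above the -19 dBu threshold.
5:1 compression reduces that to 5/5 = 1 dB over.
So the level is -19 + 1 = -18 dBu; make-up adds 1 dB, giving -17 dBu.

-17 dBu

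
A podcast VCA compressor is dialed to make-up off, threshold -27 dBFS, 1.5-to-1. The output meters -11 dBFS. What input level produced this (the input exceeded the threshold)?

Post-compression overshoot = -11 − (-27) = 16 dB.
Undo the ratio: input overshoot = 16 × 1.5 = 24 dB, giving input = -3 dBFS.

-3 dBFS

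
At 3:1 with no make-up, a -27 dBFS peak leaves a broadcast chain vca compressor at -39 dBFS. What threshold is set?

-45 dBFS

Gain reduction = -27 − (-39) = 12 dB; output overshoot = GR / (R − 1) = 12 / 2 = 6 dB.
Threshold = output − output overshoot = -39 − 6 = -45 dBFS.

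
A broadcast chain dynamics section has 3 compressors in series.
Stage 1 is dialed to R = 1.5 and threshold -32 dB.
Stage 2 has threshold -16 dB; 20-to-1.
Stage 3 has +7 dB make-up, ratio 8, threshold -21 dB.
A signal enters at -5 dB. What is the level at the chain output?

Stage 1: overshoot 27 dB → 27/1.5 = 18 dB → -14 dB.
Stage 2: overshoot 2 dB → 2/20 = 0.1 dB → -15.9 dB.
Stage 3: 5.1 dB above -21 dB, reduced 8:1 to 0.6375 dB above → -20.3625 dB; +7 dB make-up → -13.3625 dB.

-13.3625 dB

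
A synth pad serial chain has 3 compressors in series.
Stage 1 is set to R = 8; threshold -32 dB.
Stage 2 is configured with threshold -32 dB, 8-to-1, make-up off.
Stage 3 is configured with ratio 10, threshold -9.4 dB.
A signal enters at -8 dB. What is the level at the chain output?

Stage 1: -8 dB is 24 dB over -32 dB; at 8:1 that becomes 3 dB over, giving -29 dB.
Stage 2: 3 dB above -32 dB, reduced 8:1 to 0.375 dB above → -31.625 dB.
Stage 3: -31.625 dB ≤ -9.4 dB, so stage 3 doesn't engage; output -31.625 dB.

-31.625 dB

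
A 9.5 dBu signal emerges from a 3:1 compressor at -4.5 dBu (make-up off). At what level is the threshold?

Let T be the threshold. Output overshoot = (input overshoot)/R, so -4.5 − T = (9.5 − T)/3.
3·(-4.5 − T) = 9.5 − T → 2·T = -13.5 − 9.5 = -23.
T = -23/2 = -11.5 dBu.

-11.5 dBu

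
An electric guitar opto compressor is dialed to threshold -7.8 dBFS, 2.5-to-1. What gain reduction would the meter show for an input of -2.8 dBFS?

3 dB

Overshoot = -2.8 − (-7.8) = 5 dB.
A 2.5:1 ratio leaves 2 dB of that excess.
Gain reduction = 5 − 2 = 3 dB.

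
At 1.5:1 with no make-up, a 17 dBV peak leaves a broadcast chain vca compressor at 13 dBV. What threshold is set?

5 dBV

Input is 12 dB above T (since output overshoot × R = input overshoot: (13 − T)·1.5 = 17 − T gives T = 5 dBV).
Check: 5 + (17 − 5)/1.5 = 5 + 8 = 13 dBV. ✓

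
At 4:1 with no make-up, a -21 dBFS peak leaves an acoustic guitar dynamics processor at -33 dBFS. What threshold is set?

Let T be the threshold. Output overshoot = (input overshoot)/R, so -33 − T = (-21 − T)/4.
4·(-33 − T) = -21 − T → 3·T = -132 − (-21) = -111.
T = -111/3 = -37 dBFS.

-37 dBFS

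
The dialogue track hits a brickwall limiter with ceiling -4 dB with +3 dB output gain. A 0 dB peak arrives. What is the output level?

-1 dB

A brickwall limiter is an ∞:1 compressor: any input above the ceiling is clamped to -4 dB.
Output gain then adds 3 dB: -4 + 3 = -1 dB.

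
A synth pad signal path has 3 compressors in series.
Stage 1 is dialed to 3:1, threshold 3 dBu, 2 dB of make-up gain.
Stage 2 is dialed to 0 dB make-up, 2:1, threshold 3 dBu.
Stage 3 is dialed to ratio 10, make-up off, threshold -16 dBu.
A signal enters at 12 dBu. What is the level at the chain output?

Stage 1: 9 dB above 3 dBu, reduced 3:1 to 3 dB above → 6 dBu; +2 dB make-up → 8 dBu.
Stage 2: 5 dB above 3 dBu, reduced 2:1 to 2.5 dB above → 5.5 dBu.
Stage 3: 21.5 dB above -16 dBu, reduced 10:1 to 2.15 dB above → -13.85 dBu.

-13.85 dBu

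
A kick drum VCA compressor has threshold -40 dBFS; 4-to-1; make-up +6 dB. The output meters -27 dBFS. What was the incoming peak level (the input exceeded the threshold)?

Stripping the +6 dB make-up gives -33 dBFS at the gain stage.
The compressed level sits -33 − (-40) = 7 dB over threshold.
Input overshoot = R × output overshoot = 28 dB → input = -40 + 28 = -12 dBFS.

-12 dBFS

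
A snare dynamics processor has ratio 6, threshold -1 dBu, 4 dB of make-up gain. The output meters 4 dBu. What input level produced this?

5 dBu

Before make-up, the level was 4 − 4 = 0 dBu.
The compressed level sits 0 − (-1) = 1 dB over threshold.
Undo the ratio: input overshoot = 1 × 6 = 6 dB, giving input = 5 dBu.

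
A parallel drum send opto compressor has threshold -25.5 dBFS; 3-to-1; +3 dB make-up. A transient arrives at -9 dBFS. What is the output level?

The input is 16.5 dB above the -25.5 dBFS threshold.
3:1 compression reduces that to 16.5/3 = 5.5 dB over.
Output = -25.5 + 5.5 = -20 dBFS; make-up adds 3 dB, giving -17 dBFS.

-17 dBFS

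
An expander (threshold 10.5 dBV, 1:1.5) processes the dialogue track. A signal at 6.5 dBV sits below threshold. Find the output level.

4.5 dBV

The input is 4 dB below the 10.5 dBV threshold.
A 1:1.5 expander multiplies undershoot by 1.5: 4 × 1.5 = 6 dB below threshold.
Output = 10.5 − 6 = 4.5 dBV.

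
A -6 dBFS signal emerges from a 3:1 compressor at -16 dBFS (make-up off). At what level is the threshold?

Input is 15 dB above T (since output overshoot × R = input overshoot: (-16 − T)·3 = -6 − T gives T = -21 dBFS).
Check: -21 + (-6 − (-21))/3 = -21 + 5 = -16 dBFS. ✓

-21 dBFS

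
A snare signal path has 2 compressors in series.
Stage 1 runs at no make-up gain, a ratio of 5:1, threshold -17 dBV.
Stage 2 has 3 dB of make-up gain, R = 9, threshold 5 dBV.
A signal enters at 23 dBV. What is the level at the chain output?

-6 dBV

Stage 1: 23 dBV is 40 dB over -17 dBV; at 5:1 that becomes 8 dB over, giving -9 dBV.
Stage 2: -9 dBV is at or below the 5 dBV threshold — no compression; make-up brings it to -6 dBV.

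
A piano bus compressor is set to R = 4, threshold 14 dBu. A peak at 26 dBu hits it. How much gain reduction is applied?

9 dB

26 dBu exceeds the threshold by 12 dB.
A 4:1 ratio leaves 3 dB of that excess.
So the signal is attenuated by 12 − 3 = 9 dB.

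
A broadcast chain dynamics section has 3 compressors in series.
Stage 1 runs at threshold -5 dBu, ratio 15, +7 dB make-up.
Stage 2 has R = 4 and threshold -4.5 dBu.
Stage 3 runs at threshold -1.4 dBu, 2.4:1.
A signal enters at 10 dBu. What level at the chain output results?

-2.625 dBu

Stage 1: overshoot 15 dB → 15/15 = 1 dB → -4 dBu; +7 dB make-up → 3 dBu.
Stage 2: overshoot 7.5 dB → 7.5/4 = 1.875 dB → -2.625 dBu.
Stage 3: -2.625 dBu is at or below the -1.4 dBu threshold — no compression; output -2.625 dBu.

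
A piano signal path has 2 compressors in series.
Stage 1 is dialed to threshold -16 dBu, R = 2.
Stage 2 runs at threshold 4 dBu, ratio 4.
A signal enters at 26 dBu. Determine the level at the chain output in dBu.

Stage 1: 42 dB above -16 dBu, reduced 2:1 to 21 dB above → 5 dBu.
Stage 2: 1 dB above 4 dBu, reduced 4:1 to 0.25 dB above → 4.25 dBu.

4.25 dBu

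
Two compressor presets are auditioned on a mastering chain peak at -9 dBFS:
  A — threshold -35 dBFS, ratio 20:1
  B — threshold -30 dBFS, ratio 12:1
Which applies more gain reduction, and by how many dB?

A: GR = 26 − 26/20 = 24.7 dB.
B: GR = 21 − 21/12 = 19.25 dB.
A reduces 5.45 dB more.

A, by 5.45 dB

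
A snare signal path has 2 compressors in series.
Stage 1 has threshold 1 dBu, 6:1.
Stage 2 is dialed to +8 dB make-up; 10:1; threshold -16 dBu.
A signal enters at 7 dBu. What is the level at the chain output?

-6.2 dBu

Stage 1: 6 dB above 1 dBu, reduced 6:1 to 1 dB above → 2 dBu.
Stage 2: 2 dBu is 18 dB over -16 dBu; at 10:1 that becomes 1.8 dB over, giving -14.2 dBu; +8 dB make-up → -6.2 dBu.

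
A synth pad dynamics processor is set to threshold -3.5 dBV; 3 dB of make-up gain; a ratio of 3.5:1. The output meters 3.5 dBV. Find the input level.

10.5 dBV

Stripping the +3 dB make-up gives 0.5 dBV at the gain stage.
That's 4 dB above the -3.5 dBV threshold.
Undo the ratio: input overshoot = 4 × 3.5 = 14 dB, giving input = 10.5 dBV.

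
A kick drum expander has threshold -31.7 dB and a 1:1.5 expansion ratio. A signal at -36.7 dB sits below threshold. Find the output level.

Undershoot = (-31.7) − (-36.7) = 5 dB.
At 1:1.5, that expands to 7.5 dB under threshold.
Output = -31.7 − 7.5 = -39.2 dB.

-39.2 dB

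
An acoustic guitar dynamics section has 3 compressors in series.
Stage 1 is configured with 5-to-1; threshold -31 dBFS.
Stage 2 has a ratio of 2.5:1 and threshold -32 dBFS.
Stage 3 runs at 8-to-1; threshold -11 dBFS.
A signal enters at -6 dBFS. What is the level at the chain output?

-29.6 dBFS

Stage 1: overshoot 25 dB → 25/5 = 5 dB → -26 dBFS.
Stage 2: 6 dB above -32 dBFS, reduced 2.5:1 to 2.4 dB above → -29.6 dBFS.
Stage 3: below threshold (-29.6 ≤ -11); passes unchanged; output -29.6 dBFS.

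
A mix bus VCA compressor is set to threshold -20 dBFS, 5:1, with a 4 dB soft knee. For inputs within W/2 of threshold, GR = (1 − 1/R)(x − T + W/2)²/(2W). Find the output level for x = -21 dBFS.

x − T + W/2 = -21 − (-20) + 2 = 1.
GR = (1 − 1/5) × 1² / 8 = 0.8 × 1 / 8 = 0.1 dB.
Output = -21 − 0.1 = -21.1 dBFS.

-21.1 dBFS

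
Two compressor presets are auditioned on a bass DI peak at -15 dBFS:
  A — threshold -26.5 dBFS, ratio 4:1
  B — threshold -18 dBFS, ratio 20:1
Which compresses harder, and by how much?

A: overshoot 11.5 dB → output overshoot 2.875 dB → GR 8.625 dB.
B: overshoot 3 dB → output overshoot 0.15 dB → GR 2.85 dB.
Difference: 5.775 dB in favour of A.

A, by 5.775 dB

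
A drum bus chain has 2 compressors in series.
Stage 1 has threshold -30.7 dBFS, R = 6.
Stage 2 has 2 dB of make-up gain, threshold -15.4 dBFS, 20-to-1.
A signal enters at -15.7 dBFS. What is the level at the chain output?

Stage 1: overshoot 15 dB → 15/6 = 2.5 dB → -28.2 dBFS.
Stage 2: -28.2 dBFS is at or below the -15.4 dBFS threshold — no compression; make-up brings it to -26.2 dBFS.

-26.2 dBFS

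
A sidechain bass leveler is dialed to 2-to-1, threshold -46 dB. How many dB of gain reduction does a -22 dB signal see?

12 dB

Overshoot = -22 − (-46) = 24 dB.
A 2:1 ratio leaves 12 dB of that excess.
Gain reduction = 24 − 12 = 12 dB.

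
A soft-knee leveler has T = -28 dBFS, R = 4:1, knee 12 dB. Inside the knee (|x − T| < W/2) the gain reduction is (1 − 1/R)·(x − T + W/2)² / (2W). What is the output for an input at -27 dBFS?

x − T + W/2 = -27 − (-28) + 6 = 7.
GR = (1 − 1/4) × 7² / 24 = 0.75 × 49 / 24 = 1.53125 dB.
Output = -27 − 1.53125 = -28.53125 dBFS.

-28.53125 dBFS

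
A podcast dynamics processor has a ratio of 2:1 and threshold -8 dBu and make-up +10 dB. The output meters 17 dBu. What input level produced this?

22 dBu

Before make-up, the level was 17 − 10 = 7 dBu.
That's 15 dB above the -8 dBu threshold.
Undo the ratio: input overshoot = 15 × 2 = 30 dB, giving input = 22 dBu.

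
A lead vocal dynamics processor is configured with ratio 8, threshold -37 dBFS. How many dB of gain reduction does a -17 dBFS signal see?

17.5 dB

The signal is 20 dB above threshold.
After 8:1 compression the overshoot becomes 20/8 = 2.5 dB.
GR = overshoot in − overshoot out = 20 − 2.5 = 17.5 dB.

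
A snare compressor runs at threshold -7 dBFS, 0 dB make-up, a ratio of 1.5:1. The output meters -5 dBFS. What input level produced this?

Post-compression overshoot = -5 − (-7) = 2 dB.
Input overshoot = R × output overshoot = 3 dB → input = -7 + 3 = -4 dBFS.

-4 dBFS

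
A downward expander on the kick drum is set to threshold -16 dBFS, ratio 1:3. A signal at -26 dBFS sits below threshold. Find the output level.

The input is 10 dB below the -16 dBFS threshold.
A 1:3 expander multiplies undershoot by 3: 10 × 3 = 30 dB below threshold.
Output = -16 − 30 = -46 dBFS.

-46 dBFS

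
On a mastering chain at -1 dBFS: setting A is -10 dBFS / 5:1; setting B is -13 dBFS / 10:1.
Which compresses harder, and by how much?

B, by 3.6 dB

A: 9 dB over, compressed to 1.8 dB over, so 7.2 dB of GR.
B: 12 dB over, compressed to 1.2 dB over, so 10.8 dB of GR.
B reduces 3.6 dB more.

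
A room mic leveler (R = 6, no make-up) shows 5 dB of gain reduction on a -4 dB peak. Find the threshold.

Gain reduction = -4 − (-9) = 5 dB; output overshoot = GR / (R − 1) = 5 / 5 = 1 dB.
Threshold = output − output overshoot = -9 − 1 = -10 dB.

-10 dB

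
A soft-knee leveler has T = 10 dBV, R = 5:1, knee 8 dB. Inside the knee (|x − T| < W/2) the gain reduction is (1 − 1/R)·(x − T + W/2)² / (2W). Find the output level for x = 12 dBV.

10.2 dBV

x − T + W/2 = 12 − 10 + 4 = 6.
GR = (1 − 1/5) × 6² / 16 = 0.8 × 36 / 16 = 1.8 dB.
Output = 12 − 1.8 = 10.2 dBV.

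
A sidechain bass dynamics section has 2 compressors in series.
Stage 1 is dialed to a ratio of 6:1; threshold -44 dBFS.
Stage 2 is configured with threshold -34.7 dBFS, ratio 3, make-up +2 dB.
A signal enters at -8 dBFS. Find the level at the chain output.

Stage 1: -8 dBFS is 36 dB over -44 dBFS; at 6:1 that becomes 6 dB over, giving -38 dBFS.
Stage 2: below threshold (-38 ≤ -34.7); passes unchanged; make-up brings it to -36 dBFS.

-36 dBFS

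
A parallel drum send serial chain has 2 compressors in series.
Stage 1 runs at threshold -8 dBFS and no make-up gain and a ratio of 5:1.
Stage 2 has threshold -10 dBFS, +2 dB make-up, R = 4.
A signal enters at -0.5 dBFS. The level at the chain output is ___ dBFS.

Stage 1: overshoot 7.5 dB → 7.5/5 = 1.5 dB → -6.5 dBFS.
Stage 2: overshoot 3.5 dB → 3.5/4 = 0.875 dB → -9.125 dBFS; +2 dB make-up → -7.125 dBFS.

-7.125 dBFS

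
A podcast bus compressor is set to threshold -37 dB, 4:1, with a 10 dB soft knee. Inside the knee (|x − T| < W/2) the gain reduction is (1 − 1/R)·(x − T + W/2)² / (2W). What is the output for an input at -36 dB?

-37.35 dB

x − T + W/2 = -36 − (-37) + 5 = 6.
GR = (1 − 1/4) × 6² / 20 = 0.75 × 36 / 20 = 1.35 dB.
Output = -36 − 1.35 = -37.35 dB.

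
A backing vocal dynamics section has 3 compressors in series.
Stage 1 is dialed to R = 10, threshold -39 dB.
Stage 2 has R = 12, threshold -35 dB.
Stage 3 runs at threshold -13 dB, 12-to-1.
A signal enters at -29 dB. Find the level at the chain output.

Stage 1: -29 dB is 10 dB over -39 dB; at 10:1 that becomes 1 dB over, giving -38 dB.
Stage 2: -38 dB ≤ -35 dB, so stage 2 doesn't engage; output -38 dB.
Stage 3: -38 dB ≤ -13 dB, so stage 3 doesn't engage; output -38 dB.

-38 dB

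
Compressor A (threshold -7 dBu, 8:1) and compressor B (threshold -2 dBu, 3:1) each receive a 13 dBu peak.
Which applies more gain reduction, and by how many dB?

A, by 7.5 dB

A: overshoot 20 dB → output overshoot 2.5 dB → GR 17.5 dB.
B: overshoot 15 dB → output overshoot 5 dB → GR 10 dB.
Difference: 7.5 dB in favour of A.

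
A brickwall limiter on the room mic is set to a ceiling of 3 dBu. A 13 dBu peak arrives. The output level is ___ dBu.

3 dBu

The limiter clamps the peak to its 3 dBu ceiling.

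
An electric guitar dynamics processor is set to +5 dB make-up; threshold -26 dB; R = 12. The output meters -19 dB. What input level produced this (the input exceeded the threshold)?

-2 dB

Stripping the +5 dB make-up gives -24 dB at the gain stage.
Post-compression overshoot = -24 − (-26) = 2 dB.
Before 12:1 compression the overshoot was 2 × 12 = 24 dB, so input = -26 + 24 = -2 dB.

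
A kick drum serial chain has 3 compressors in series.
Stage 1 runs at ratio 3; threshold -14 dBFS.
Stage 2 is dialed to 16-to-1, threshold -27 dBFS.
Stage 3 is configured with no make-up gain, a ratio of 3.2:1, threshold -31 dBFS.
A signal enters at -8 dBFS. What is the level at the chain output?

-29.457031 dBFS

Stage 1: 6 dB above -14 dBFS, reduced 3:1 to 2 dB above → -12 dBFS.
Stage 2: overshoot 15 dB → 15/16 = 0.9375 dB → -26.0625 dBFS.
Stage 3: overshoot 4.9375 dB → 4.9375/3.2 = 1.542969 dB → -29.457031 dBFS.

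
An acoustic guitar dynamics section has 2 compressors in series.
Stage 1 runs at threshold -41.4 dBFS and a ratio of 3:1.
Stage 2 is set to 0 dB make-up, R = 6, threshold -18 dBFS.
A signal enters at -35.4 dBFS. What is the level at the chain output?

Stage 1: overshoot 6 dB → 6/3 = 2 dB → -39.4 dBFS.
Stage 2: below threshold (-39.4 ≤ -18); passes unchanged; output -39.4 dBFS.

-39.4 dBFS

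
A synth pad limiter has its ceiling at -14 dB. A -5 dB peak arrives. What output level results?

-14 dB

At ∞:1, everything above -14 dB is held at the ceiling.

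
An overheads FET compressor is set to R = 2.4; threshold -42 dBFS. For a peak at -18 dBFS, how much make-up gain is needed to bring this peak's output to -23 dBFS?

9 dB

Without make-up, output = threshold + overshoot/2.4 = -42 + 10 = -32 dBFS.
Gap to target: 9 dB.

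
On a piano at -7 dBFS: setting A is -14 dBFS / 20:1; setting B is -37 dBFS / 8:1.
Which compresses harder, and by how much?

B, by 19.6 dB

A: 7 dB over, compressed to 0.35 dB over, so 6.65 dB of GR.
B: 30 dB over, compressed to 3.75 dB over, so 26.25 dB of GR.
B applies 19.6 dB more gain reduction.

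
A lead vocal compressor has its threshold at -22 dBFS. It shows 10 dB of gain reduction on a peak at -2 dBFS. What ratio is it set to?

2:1

Input overshoot = -2 − (-22) = 20 dB.
Output overshoot = 20 − 10 = 10 dB.
Ratio = input overshoot / output overshoot = 20 / 10 = 2.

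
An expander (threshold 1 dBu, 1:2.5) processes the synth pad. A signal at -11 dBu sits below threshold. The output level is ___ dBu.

-29 dBu

Undershoot = 1 − (-11) = 12 dB.
At 1:2.5, that expands to 30 dB under threshold.
Output = 1 − 30 = -29 dBu.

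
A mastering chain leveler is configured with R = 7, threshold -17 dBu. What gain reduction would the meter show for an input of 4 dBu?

The signal is 21 dB above threshold.
A 7:1 ratio leaves 3 dB of that excess.
Gain reduction = 21 − 3 = 18 dB.

18 dB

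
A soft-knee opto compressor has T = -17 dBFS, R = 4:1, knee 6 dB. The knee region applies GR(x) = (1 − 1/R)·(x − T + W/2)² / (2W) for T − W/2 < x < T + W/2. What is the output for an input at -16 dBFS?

-17 dBFS

x − T + W/2 = -16 − (-17) + 3 = 4.
GR = (1 − 1/4) × 4² / 12 = 0.75 × 16 / 12 = 1 dB.
Output = -16 − 1 = -17 dBFS.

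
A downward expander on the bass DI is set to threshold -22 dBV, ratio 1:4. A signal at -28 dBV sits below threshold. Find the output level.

-46 dBV

Undershoot = (-22) − (-28) = 6 dB.
At 1:4, that expands to 24 dB under threshold.
Output = -22 − 24 = -46 dBV.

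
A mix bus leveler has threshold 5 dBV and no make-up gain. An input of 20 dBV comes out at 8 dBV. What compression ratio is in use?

5:1

Input overshoot = 20 − 5 = 15 dB; output overshoot = 8 − 5 = 3 dB.
Ratio = 15 / 3 = 5.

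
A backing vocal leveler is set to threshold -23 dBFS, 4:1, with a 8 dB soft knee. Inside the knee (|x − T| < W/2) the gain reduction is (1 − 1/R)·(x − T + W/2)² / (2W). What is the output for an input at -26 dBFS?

-26.046875 dBFS

x − T + W/2 = -26 − (-23) + 4 = 1.
GR = (1 − 1/4) × 1² / 16 = 0.75 × 1 / 16 = 0.046875 dB.
Output = -26 − 0.046875 = -26.046875 dBFS.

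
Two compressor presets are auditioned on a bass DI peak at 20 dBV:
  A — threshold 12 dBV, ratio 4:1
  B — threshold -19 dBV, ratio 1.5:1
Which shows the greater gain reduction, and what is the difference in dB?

A: 8 dB over, compressed to 2 dB over, so 6 dB of GR.
B: 39 dB over, compressed to 26 dB over, so 13 dB of GR.
B applies 7 dB more gain reduction.

B, by 7 dB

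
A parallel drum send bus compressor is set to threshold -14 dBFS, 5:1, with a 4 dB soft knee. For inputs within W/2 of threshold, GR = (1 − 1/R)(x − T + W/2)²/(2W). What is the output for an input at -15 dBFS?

x − T + W/2 = -15 − (-14) + 2 = 1.
GR = (1 − 1/5) × 1² / 8 = 0.8 × 1 / 8 = 0.1 dB.
Output = -15 − 0.1 = -15.1 dBFS.

-15.1 dBFS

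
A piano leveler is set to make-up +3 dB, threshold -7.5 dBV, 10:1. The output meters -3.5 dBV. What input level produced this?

Before make-up, the level was -3.5 − 3 = -6.5 dBV.
Post-compression overshoot = -6.5 − (-7.5) = 1 dB.
Input overshoot = R × output overshoot = 10 dB → input = -7.5 + 10 = 2.5 dBV.

2.5 dBV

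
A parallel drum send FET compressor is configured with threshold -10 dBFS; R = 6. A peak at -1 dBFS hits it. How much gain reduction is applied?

The signal is 9 dB above threshold.
After 6:1 compression the overshoot becomes 9/6 = 1.5 dB.
GR = overshoot in − overshoot out = 9 − 1.5 = 7.5 dB.

7.5 dB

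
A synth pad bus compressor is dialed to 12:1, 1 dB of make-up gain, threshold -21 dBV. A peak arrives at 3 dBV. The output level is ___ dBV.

Overshoot: 3 − (-21) = 24 dB.
At 12:1 the overshoot is divided by 12, leaving 2 dB above threshold.
So the level is -21 + 2 = -19 dBV; make-up adds 1 dB, giving -18 dBV.

-18 dBV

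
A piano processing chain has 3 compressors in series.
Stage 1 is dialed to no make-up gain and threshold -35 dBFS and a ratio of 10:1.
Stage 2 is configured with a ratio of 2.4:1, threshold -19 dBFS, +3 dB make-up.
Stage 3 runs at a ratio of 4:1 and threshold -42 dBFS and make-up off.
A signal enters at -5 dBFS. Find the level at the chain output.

Stage 1: overshoot 30 dB → 30/10 = 3 dB → -32 dBFS.
Stage 2: -32 dBFS ≤ -19 dBFS, so stage 2 doesn't engage; make-up brings it to -29 dBFS.
Stage 3: -29 dBFS is 13 dB over -42 dBFS; at 4:1 that becomes 3.25 dB over, giving -38.75 dBFS.

-38.75 dBFS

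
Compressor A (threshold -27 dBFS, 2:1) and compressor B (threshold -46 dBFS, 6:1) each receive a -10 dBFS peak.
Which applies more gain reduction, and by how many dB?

A: overshoot 17 dB → output overshoot 8.5 dB → GR 8.5 dB.
B: overshoot 36 dB → output overshoot 6 dB → GR 30 dB.
Difference: 21.5 dB in favour of B.

B, by 21.5 dB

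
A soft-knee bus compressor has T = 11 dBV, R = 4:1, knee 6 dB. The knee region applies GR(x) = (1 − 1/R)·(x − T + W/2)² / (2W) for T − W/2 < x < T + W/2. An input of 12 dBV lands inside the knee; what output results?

x − T + W/2 = 12 − 11 + 3 = 4.
GR = (1 − 1/4) × 4² / 12 = 0.75 × 16 / 12 = 1 dB.
Output = 12 − 1 = 11 dBV.

11 dBV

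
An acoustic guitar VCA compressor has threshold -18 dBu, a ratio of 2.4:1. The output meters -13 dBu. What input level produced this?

The compressed level sits -13 − (-18) = 5 dB over threshold.
Input overshoot = R × output overshoot = 12 dB → input = -18 + 12 = -6 dBu.

-6 dBu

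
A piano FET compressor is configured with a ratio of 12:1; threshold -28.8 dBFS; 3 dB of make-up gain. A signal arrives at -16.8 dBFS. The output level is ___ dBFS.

Overshoot: -16.8 − (-28.8) = 12 dB.
At 12:1 the overshoot is divided by 12, leaving 1 dB above threshold.
So the level is -28.8 + 1 = -27.8 dBFS; make-up adds 3 dB, giving -24.8 dBFS.

-24.8 dBFS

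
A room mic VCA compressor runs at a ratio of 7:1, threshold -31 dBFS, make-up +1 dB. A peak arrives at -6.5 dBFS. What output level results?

The input is 24.5 dB above the -31 dBFS threshold.
7:1 compression reduces that to 24.5/7 = 3.5 dB over.
So the level is -31 + 3.5 = -27.5 dBFS; make-up adds 1 dB, giving -26.5 dBFS.

-26.5 dBFS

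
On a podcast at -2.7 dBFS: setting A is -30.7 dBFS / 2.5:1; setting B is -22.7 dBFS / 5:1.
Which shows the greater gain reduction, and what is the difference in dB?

A, by 0.8 dB

A: GR = 28 − 28/2.5 = 16.8 dB.
B: GR = 20 − 20/5 = 16 dB.
A applies 0.8 dB more gain reduction.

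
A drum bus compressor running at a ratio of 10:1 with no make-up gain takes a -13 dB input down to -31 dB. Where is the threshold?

-33 dB

Input is 20 dB above T (since output overshoot × R = input overshoot: (-31 − T)·10 = -13 − T gives T = -33 dB).
Check: -33 + (-13 − (-33))/10 = -33 + 2 = -31 dB. ✓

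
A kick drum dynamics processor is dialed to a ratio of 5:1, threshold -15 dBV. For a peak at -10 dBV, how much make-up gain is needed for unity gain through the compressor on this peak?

The peak compresses to -15 + 5/5 = -14 dBV.
To reach -10 dBV requires -10 − (-14) = 4 dB of make-up.

4 dB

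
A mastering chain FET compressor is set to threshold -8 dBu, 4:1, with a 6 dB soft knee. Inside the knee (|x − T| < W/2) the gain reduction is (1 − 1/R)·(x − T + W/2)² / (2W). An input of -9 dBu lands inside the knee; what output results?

x − T + W/2 = -9 − (-8) + 3 = 2.
GR = (1 − 1/4) × 2² / 12 = 0.75 × 4 / 12 = 0.25 dB.
Output = -9 − 0.25 = -9.25 dBu.

-9.25 dBu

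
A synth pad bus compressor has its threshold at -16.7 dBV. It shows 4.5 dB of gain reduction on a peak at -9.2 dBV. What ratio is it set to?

Input overshoot = -9.2 − (-16.7) = 7.5 dB.
Output overshoot = 7.5 − 4.5 = 3 dB.
Ratio = input overshoot / output overshoot = 7.5 / 3 = 2.5.

2.5:1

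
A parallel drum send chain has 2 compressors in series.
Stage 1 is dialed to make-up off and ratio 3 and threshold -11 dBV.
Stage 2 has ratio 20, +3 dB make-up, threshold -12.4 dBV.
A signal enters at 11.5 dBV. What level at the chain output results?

-8.955 dBV

Stage 1: 22.5 dB above -11 dBV, reduced 3:1 to 7.5 dB above → -3.5 dBV.
Stage 2: -3.5 dBV is 8.9 dB over -12.4 dBV; at 20:1 that becomes 0.445 dB over, giving -11.955 dBV; +3 dB make-up → -8.955 dBV.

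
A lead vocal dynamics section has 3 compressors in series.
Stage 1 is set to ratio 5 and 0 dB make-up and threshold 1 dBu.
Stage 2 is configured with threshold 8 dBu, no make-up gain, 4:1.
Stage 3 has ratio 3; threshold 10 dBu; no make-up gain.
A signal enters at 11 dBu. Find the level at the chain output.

Stage 1: 10 dB above 1 dBu, reduced 5:1 to 2 dB above → 3 dBu.
Stage 2: below threshold (3 ≤ 8); passes unchanged; output 3 dBu.
Stage 3: 3 dBu is at or below the 10 dBu threshold — no compression; output 3 dBu.

3 dBu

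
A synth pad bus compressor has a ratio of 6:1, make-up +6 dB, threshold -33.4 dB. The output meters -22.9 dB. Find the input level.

Stripping the +6 dB make-up gives -28.9 dB at the gain stage.
The compressed level sits -28.9 − (-33.4) = 4.5 dB over threshold.
Before 6:1 compression the overshoot was 4.5 × 6 = 27 dB, so input = -33.4 + 27 = -6.4 dB.

-6.4 dB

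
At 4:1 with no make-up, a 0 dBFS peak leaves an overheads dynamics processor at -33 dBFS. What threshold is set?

-44 dBFS

Gain reduction = 0 − (-33) = 33 dB; output overshoot = GR / (R − 1) = 33 / 3 = 11 dB.
Threshold = output − output overshoot = -33 − 11 = -44 dBFS.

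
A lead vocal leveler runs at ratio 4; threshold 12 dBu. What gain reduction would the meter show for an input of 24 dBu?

24 dBu exceeds the threshold by 12 dB.
After 4:1 compression the overshoot becomes 12/4 = 3 dB.
GR = overshoot in − overshoot out = 12 − 3 = 9 dB.

9 dB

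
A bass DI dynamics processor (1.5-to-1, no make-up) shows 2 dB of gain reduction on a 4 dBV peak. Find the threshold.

-2 dBV

Input is 6 dB above T (since output overshoot × R = input overshoot: (2 − T)·1.5 = 4 − T gives T = -2 dBV).
Check: -2 + (4 − (-2))/1.5 = -2 + 4 = 2 dBV. ✓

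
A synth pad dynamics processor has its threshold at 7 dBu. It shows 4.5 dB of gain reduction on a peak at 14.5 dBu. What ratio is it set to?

Input overshoot = 14.5 − 7 = 7.5 dB.
Output overshoot = 7.5 − 4.5 = 3 dB.
Ratio = input overshoot / output overshoot = 7.5 / 3 = 2.5.

2.5:1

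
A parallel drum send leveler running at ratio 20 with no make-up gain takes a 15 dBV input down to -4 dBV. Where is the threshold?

-5 dBV

Gain reduction = 15 − (-4) = 19 dB; output overshoot = GR / (R − 1) = 19 / 19 = 1 dB.
Threshold = output − output overshoot = -4 − 1 = -5 dBV.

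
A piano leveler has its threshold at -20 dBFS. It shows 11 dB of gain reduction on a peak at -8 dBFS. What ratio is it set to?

12:1

Input overshoot = -8 − (-20) = 12 dB.
Output overshoot = 12 − 11 = 1 dB.
Ratio = input overshoot / output overshoot = 12 / 1 = 12.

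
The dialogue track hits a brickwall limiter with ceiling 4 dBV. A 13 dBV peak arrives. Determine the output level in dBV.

4 dBV

A brickwall limiter is an ∞:1 compressor: any input above the ceiling is clamped to 4 dBV.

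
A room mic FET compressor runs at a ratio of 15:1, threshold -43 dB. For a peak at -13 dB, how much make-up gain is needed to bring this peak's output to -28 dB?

Overshoot 30 dB → 30/15 = 2 dB after compression, so the compressed level is -43 + 2 = -41 dB.
Make-up = target − compressed = -28 − (-41) = 13 dB.

13 dB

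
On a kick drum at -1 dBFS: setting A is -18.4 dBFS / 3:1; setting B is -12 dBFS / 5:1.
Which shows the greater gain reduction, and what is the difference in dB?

A, by 2.8 dB

A: overshoot 17.4 dB → output overshoot 5.8 dB → GR 11.6 dB.
B: overshoot 11 dB → output overshoot 2.2 dB → GR 8.8 dB.
A applies 2.8 dB more gain reduction.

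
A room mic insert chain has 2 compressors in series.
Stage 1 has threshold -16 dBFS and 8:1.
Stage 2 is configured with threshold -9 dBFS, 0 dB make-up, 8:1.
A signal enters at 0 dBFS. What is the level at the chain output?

-14 dBFS

Stage 1: overshoot 16 dB → 16/8 = 2 dB → -14 dBFS.
Stage 2: -14 dBFS ≤ -9 dBFS, so stage 2 doesn't engage; output -14 dBFS.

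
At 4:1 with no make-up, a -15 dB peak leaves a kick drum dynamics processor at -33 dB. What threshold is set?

-39 dB

Input is 24 dB above T (since output overshoot × R = input overshoot: (-33 − T)·4 = -15 − T gives T = -39 dB).
Check: -39 + (-15 − (-39))/4 = -39 + 6 = -33 dB. ✓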